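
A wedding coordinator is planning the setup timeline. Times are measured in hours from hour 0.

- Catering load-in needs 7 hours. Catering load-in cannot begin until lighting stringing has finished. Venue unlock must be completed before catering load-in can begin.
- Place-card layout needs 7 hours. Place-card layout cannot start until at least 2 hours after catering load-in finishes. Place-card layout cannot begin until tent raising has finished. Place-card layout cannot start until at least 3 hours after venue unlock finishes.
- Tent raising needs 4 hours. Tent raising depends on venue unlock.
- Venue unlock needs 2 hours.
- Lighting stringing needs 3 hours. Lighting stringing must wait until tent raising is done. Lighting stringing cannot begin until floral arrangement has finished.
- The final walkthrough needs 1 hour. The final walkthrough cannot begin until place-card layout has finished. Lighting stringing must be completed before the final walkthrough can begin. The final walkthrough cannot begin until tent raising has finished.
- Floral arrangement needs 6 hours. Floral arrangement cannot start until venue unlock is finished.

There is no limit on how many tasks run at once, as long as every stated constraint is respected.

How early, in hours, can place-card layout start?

Venue unlock can start immediately at hour 0; it finishes at hour 2.
Floral arrangement waits on venue unlock (finishes hour 2), so it starts at hour 2 and finishes at 2 + 6 = hour 8.
Tent raising cannot begin until venue unlock (finishes hour 2). It runs from hour 2 to 2 + 4 = hour 6.
For lighting stringing: tent raising (finishes hour 6); floral arrangement (finishes hour 8). Taking the maximum gives a start of hour 8, and it finishes at 8 + 3 = hour 11.
For catering load-in: lighting stringing (finishes hour 11); venue unlock (finishes hour 2). Taking the maximum gives a start of hour 11, and it finishes at 11 + 7 = hour 18.
Place-card layout waits on catering load-in (finishes hour 18, plus 2-hour gap → hour 20); tent raising (finishes hour 6); venue unlock (finishes hour 2, plus 3-hour gap → hour 5). The latest of these is hour 20, which is the earliest place-card layout can start.

20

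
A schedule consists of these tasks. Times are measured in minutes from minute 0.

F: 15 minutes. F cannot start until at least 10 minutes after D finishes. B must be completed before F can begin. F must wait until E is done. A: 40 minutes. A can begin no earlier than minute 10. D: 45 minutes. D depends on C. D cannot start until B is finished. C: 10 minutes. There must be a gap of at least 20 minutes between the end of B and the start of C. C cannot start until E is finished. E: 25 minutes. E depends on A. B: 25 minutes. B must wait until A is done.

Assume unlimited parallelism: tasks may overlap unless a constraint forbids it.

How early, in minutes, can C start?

After its own release at minute 10, A can start at minute 10 and finishes at minute 50.
E cannot begin until A (finishes minute 50). It runs from minute 50 to 50 + 25 = minute 75.
B waits on A (finishes minute 50), so it starts at minute 50 and finishes at 50 + 25 = minute 75.
C waits on B (finishes minute 75, plus 20-minute gap → minute 95); E (finishes minute 75). The latest of these is minute 95, which is the earliest C can start.

95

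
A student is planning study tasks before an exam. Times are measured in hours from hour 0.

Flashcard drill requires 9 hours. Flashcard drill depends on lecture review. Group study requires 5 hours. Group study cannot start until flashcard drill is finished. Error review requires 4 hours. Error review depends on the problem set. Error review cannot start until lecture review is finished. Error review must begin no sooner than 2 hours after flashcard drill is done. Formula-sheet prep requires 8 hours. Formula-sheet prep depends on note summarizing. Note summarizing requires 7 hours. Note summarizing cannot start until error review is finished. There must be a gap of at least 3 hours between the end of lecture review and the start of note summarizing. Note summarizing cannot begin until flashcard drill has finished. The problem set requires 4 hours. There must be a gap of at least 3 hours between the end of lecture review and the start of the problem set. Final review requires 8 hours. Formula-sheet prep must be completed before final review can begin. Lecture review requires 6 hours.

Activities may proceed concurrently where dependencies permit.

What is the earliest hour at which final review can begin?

36

Lecture review can start immediately at hour 0; it finishes at hour 6.
Flashcard drill cannot begin until lecture review (finishes hour 6). It runs from hour 6 to 6 + 9 = hour 15.
The problem set cannot begin until lecture review (finishes hour 6, plus 3-hour gap → hour 9). It runs from hour 9 to 9 + 4 = hour 13.
Error review has to wait for the problem set (finishes hour 13); lecture review (finishes hour 6); flashcard drill (finishes hour 15, plus 2-hour gap → hour 17). The latest of these is hour 17, so error review runs hour 17 to 17 + 4 = hour 21.
Note summarizing cannot start until error review (finishes hour 21); lecture review (finishes hour 6, plus 3-hour gap → hour 9); flashcard drill (finishes hour 15). The controlling bound is hour 21, so note summarizing finishes at 21 + 7 = hour 28.
After note summarizing (finishes hour 28), formula-sheet prep can start at hour 28 and finishes at hour 36.
Final review waits on formula-sheet prep (finishes hour 36), so the earliest it can start is hour 36.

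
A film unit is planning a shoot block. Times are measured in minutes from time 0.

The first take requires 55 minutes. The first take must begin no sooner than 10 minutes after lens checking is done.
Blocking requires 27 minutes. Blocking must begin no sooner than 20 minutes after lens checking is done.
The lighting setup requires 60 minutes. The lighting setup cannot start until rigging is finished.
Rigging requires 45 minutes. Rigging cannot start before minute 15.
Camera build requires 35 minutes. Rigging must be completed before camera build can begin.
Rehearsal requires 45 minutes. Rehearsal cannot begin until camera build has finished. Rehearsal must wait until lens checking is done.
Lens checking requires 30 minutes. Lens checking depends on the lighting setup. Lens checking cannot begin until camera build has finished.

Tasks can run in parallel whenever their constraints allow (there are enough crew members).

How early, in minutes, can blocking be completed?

After its own release at minute 15, rigging can start at minute 15 and finishes at minute 60.
Camera build waits on rigging (finishes minute 60), so it starts at minute 60 and finishes at 60 + 35 = minute 95.
The lighting setup cannot begin until rigging (finishes minute 60). It runs from minute 60 to 60 + 60 = minute 120.
For lens checking: the lighting setup (finishes minute 120); camera build (finishes minute 95). Taking the maximum gives a start of minute 120, and it finishes at 120 + 30 = minute 150.
After lens checking (finishes minute 150, plus 20-minute gap → minute 170), blocking can start at minute 170 and finishes at minute 197.

197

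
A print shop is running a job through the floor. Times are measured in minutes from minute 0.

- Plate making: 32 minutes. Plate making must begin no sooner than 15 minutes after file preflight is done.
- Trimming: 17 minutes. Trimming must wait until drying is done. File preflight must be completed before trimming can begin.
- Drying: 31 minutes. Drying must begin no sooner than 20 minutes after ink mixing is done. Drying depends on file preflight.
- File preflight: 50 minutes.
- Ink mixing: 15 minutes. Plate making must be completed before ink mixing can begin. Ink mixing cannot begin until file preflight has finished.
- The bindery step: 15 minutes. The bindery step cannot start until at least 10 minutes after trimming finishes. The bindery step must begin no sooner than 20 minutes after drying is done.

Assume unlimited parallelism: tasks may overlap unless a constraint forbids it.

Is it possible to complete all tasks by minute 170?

No

File preflight can start immediately at minute 0; it finishes at minute 50.
Plate making cannot begin until file preflight (finishes minute 50, plus 15-minute gap → minute 65). It runs from minute 65 to 65 + 32 = minute 97.
Ink mixing cannot start until plate making (finishes minute 97); file preflight (finishes minute 50). The controlling bound is minute 97, so ink mixing finishes at 97 + 15 = minute 112.
Drying has to wait for ink mixing (finishes minute 112, plus 20-minute gap → minute 132); file preflight (finishes minute 50). The latest of these is minute 132, so drying runs minute 132 to 132 + 31 = minute 163.
Trimming has to wait for drying (finishes minute 163); file preflight (finishes minute 50). The latest of these is minute 163, so trimming runs minute 163 to 163 + 17 = minute 180.
For the bindery step: trimming (finishes minute 180, plus 10-minute gap → minute 190); drying (finishes minute 163, plus 20-minute gap → minute 183). Taking the maximum gives a start of minute 190, and it finishes at 190 + 15 = minute 205.
The earliest everything can be done is minute 205, which is after the deadline of 170, so it is not possible.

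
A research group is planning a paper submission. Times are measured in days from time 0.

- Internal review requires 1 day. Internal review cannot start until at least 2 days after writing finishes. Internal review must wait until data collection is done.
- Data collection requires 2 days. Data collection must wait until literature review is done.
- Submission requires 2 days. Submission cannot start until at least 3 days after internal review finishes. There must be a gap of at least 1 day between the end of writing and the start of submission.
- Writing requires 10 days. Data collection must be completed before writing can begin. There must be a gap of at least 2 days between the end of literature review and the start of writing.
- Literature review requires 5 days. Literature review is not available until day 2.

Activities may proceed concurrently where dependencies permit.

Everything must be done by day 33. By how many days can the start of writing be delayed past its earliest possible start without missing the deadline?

6

Literature review cannot begin until its own release at day 2. It runs from day 2 to 2 + 5 = day 7.
After literature review (finishes day 7), data collection can start at day 7 and finishes at day 9.
Writing cannot start until data collection (finishes day 9); literature review (finishes day 7, plus 2-day gap → day 9). The controlling bound is day 9, so writing finishes at 9 + 10 = day 19.

Working backward from the deadline:
To finish by day 33, submission (duration 2) must start no later than day 31.
Internal review feeds into submission (must start by day 31, minus 3-day gap → day 28); so internal review must finish by day 28 and therefore start by day 27.
Writing must finish in time for internal review (must start by day 27, minus 2-day gap → day 25); submission (must start by day 31, minus 1-day gap → day 30). The tightest is day 25, so writing must start by 25 − 10 = day 15.
So writing can start as early as day 9 and as late as day 15, giving 15 − 9 = 6 days of slack.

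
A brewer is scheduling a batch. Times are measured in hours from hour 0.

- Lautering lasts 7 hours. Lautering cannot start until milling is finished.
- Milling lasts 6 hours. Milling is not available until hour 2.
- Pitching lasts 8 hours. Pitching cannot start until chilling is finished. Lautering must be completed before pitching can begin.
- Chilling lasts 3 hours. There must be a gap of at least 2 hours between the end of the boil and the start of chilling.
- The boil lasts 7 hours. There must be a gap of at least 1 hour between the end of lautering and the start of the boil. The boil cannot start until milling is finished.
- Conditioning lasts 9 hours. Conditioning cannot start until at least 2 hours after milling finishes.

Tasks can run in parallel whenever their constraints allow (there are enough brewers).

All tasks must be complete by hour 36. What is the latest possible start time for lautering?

Pitching has no dependents, so it just needs to finish by hour 36. Starting by 36 − 8 = hour 28 achieves that.
Chilling has to be done before pitching (must start by hour 28). That means finishing by hour 28, i.e. starting by 28 − 3 = hour 25.
The boil must finish before chilling (must start by hour 25, minus 2-hour gap → hour 23). With a 7-hour duration, the boil must start by 23 − 7 = hour 16.
For lautering: the boil (must start by hour 16, minus 1-hour gap → hour 15); pitching (must start by hour 28). The most restrictive is hour 15; with a 7-hour duration, lautering must start by hour 8.

8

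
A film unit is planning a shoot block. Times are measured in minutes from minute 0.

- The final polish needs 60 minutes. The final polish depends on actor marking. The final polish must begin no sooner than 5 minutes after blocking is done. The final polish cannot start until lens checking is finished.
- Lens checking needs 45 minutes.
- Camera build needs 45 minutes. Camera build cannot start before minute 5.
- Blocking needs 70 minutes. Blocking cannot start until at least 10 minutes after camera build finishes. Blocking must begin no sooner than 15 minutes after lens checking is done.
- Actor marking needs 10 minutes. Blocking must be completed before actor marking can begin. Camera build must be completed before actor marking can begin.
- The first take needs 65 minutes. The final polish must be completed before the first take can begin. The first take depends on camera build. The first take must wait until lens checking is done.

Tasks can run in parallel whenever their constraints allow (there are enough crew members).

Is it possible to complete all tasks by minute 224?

No

Lens checking can start immediately at minute 0; it finishes at minute 45.
After its own release at minute 5, camera build can start at minute 5 and finishes at minute 50.
For blocking: camera build (finishes minute 50, plus 10-minute gap → minute 60); lens checking (finishes minute 45, plus 15-minute gap → minute 60). Taking the maximum gives a start of minute 60, and it finishes at 60 + 70 = minute 130.
For actor marking: blocking (finishes minute 130); camera build (finishes minute 50). Taking the maximum gives a start of minute 130, and it finishes at 130 + 10 = minute 140.
The final polish needs all of actor marking (finishes minute 140); blocking (finishes minute 130, plus 5-minute gap → minute 135); lens checking (finishes minute 45). That puts its earliest start at minute 140; it finishes at 140 + 60 = minute 200.
The first take has to wait for the final polish (finishes minute 200); camera build (finishes minute 50); lens checking (finishes minute 45). The latest of these is minute 200, so the first take runs minute 200 to 200 + 65 = minute 265.
The earliest everything can be done is minute 265, which is after the deadline of 224, so it is not possible.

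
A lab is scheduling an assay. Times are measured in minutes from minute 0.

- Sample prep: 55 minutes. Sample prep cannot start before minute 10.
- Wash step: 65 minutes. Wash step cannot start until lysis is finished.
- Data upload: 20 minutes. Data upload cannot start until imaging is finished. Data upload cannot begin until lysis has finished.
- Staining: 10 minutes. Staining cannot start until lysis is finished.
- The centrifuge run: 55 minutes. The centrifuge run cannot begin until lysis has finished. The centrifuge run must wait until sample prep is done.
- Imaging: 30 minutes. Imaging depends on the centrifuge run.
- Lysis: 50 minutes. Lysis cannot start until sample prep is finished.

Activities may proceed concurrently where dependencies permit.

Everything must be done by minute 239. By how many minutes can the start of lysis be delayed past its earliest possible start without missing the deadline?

After its own release at minute 10, sample prep can start at minute 10 and finishes at minute 65.
Lysis cannot begin until sample prep (finishes minute 65). It runs from minute 65 to 65 + 50 = minute 115.

Working backward from the deadline:
Nothing follows data upload; the deadline of minute 239 is its only limit. It must start by 239 − 20 = minute 219.
Since data upload (must start by minute 219) depends on it, imaging must finish by minute 219. Backing off its 30-minute duration gives a latest start of minute 189.
The centrifuge run feeds into imaging (must start by minute 189); so the centrifuge run must finish by minute 189 and therefore start by minute 134.
Wash step has no dependents, so it just needs to finish by minute 239. Starting by 239 − 65 = minute 174 achieves that.
Nothing follows staining; the deadline of minute 239 is its only limit. It must start by 239 − 10 = minute 229.
For lysis: the centrifuge run (must start by minute 134); wash step (must start by minute 174); staining (must start by minute 229); data upload (must start by minute 219). The most restrictive is minute 134; with a 50-minute duration, lysis must start by minute 84.
So lysis can start as early as minute 65 and as late as minute 84, giving 84 − 65 = 19 minutes of slack.

19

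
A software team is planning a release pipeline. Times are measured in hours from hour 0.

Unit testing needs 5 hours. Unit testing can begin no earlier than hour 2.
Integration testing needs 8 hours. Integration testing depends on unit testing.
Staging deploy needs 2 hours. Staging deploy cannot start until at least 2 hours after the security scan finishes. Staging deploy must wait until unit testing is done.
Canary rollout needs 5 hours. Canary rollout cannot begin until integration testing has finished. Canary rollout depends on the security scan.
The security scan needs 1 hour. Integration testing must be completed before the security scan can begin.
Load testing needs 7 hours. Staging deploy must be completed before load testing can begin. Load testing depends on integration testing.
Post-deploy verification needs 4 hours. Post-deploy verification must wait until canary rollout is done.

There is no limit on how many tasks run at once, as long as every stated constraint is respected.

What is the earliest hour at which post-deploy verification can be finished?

Unit testing cannot begin until its own release at hour 2. It runs from hour 2 to 2 + 5 = hour 7.
After unit testing (finishes hour 7), integration testing can start at hour 7 and finishes at hour 15.
After integration testing (finishes hour 15), the security scan can start at hour 15 and finishes at hour 16.
Canary rollout cannot start until integration testing (finishes hour 15); the security scan (finishes hour 16). The controlling bound is hour 16, so canary rollout finishes at 16 + 5 = hour 21.
Post-deploy verification waits on canary rollout (finishes hour 21), so it starts at hour 21 and finishes at 21 + 4 = hour 25.

25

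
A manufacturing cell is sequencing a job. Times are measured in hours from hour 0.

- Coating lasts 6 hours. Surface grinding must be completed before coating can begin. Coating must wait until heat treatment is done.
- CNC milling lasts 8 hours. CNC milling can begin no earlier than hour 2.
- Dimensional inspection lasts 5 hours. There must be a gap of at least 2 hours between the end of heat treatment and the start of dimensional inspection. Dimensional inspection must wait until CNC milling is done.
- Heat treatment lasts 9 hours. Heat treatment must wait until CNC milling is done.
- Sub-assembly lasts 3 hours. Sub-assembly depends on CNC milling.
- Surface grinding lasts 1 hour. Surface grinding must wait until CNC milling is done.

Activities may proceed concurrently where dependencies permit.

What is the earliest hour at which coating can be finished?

CNC milling cannot begin until its own release at hour 2. It runs from hour 2 to 2 + 8 = hour 10.
After CNC milling (finishes hour 10), surface grinding can start at hour 10 and finishes at hour 11.
Heat treatment waits on CNC milling (finishes hour 10), so it starts at hour 10 and finishes at 10 + 9 = hour 19.
Coating needs all of surface grinding (finishes hour 11); heat treatment (finishes hour 19). That puts its earliest start at hour 19; it finishes at 19 + 6 = hour 25.

25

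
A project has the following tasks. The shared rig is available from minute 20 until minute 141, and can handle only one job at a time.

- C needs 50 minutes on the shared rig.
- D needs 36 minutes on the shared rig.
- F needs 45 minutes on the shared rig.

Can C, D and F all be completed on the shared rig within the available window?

No

The shared rig window is 141 − 20 = 121 minutes.
Running back to back, the jobs need 50 + 36 + 45 = 131 minutes on the shared rig.
Since 131 > 121, they cannot all fit.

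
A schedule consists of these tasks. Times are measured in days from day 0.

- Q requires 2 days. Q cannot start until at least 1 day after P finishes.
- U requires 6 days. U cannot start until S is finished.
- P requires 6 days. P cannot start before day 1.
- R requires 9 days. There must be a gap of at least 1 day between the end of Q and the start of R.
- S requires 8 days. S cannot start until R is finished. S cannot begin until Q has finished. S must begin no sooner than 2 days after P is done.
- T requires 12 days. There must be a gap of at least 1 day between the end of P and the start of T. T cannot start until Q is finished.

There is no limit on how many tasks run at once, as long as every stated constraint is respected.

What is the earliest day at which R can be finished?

After its own release at day 1, P can start at day 1 and finishes at day 7.
Q cannot begin until P (finishes day 7, plus 1-day gap → day 8). It runs from day 8 to 8 + 2 = day 10.
R cannot begin until Q (finishes day 10, plus 1-day gap → day 11). It runs from day 11 to 11 + 9 = day 20.

20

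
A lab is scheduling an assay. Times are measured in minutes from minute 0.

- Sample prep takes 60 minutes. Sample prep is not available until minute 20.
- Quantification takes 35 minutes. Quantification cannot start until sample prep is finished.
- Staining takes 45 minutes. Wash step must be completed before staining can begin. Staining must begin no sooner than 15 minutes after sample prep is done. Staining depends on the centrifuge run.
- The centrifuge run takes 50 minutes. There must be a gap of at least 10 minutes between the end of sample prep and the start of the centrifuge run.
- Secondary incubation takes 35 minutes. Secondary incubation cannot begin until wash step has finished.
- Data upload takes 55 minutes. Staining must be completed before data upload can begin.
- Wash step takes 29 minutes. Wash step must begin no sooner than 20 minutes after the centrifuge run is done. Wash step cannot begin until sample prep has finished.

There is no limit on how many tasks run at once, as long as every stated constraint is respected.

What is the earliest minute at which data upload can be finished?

Sample prep waits on its own release at minute 20, so it starts at minute 20 and finishes at 20 + 60 = minute 80.
The centrifuge run waits on sample prep (finishes minute 80, plus 10-minute gap → minute 90), so it starts at minute 90 and finishes at 90 + 50 = minute 140.
Wash step has to wait for the centrifuge run (finishes minute 140, plus 20-minute gap → minute 160); sample prep (finishes minute 80). The latest of these is minute 160, so wash step runs minute 160 to 160 + 29 = minute 189.
For staining: wash step (finishes minute 189); sample prep (finishes minute 80, plus 15-minute gap → minute 95); the centrifuge run (finishes minute 140). Taking the maximum gives a start of minute 189, and it finishes at 189 + 45 = minute 234.
Data upload cannot begin until staining (finishes minute 234). It runs from minute 234 to 234 + 55 = minute 289.

289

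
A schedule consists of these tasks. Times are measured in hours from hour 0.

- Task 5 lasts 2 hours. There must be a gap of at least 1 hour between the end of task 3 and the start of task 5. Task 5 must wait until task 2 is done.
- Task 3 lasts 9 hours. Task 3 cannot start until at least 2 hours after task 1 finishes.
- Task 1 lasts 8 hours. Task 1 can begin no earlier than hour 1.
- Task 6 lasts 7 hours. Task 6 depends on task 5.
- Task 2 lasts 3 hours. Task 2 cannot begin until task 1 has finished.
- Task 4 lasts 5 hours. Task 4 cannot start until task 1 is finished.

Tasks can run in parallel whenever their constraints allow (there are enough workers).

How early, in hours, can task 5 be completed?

After its own release at hour 1, task 1 can start at hour 1 and finishes at hour 9.
Task 3 waits on task 1 (finishes hour 9, plus 2-hour gap → hour 11), so it starts at hour 11 and finishes at 11 + 9 = hour 20.
After task 1 (finishes hour 9), task 2 can start at hour 9 and finishes at hour 12.
Task 5 has to wait for task 3 (finishes hour 20, plus 1-hour gap → hour 21); task 2 (finishes hour 12). The latest of these is hour 21, so task 5 runs hour 21 to 21 + 2 = hour 23.

23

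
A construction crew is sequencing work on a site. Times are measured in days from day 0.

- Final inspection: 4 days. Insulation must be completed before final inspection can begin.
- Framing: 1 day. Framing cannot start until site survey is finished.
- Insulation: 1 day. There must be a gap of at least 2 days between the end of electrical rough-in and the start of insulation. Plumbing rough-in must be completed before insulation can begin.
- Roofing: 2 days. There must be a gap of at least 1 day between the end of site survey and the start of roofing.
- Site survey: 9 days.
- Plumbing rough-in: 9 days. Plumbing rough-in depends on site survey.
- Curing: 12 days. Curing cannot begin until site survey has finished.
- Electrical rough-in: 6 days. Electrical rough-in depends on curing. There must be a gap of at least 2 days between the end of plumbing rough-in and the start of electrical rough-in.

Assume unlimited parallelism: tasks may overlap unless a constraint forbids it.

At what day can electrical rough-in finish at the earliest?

Nothing blocks site survey, so it runs from day 0 to day 9.
Plumbing rough-in cannot begin until site survey (finishes day 9). It runs from day 9 to 9 + 9 = day 18.
Curing waits on site survey (finishes day 9), so it starts at day 9 and finishes at 9 + 12 = day 21.
Electrical rough-in needs all of curing (finishes day 21); plumbing rough-in (finishes day 18, plus 2-day gap → day 20). That puts its earliest start at day 21; it finishes at 21 + 6 = day 27.

27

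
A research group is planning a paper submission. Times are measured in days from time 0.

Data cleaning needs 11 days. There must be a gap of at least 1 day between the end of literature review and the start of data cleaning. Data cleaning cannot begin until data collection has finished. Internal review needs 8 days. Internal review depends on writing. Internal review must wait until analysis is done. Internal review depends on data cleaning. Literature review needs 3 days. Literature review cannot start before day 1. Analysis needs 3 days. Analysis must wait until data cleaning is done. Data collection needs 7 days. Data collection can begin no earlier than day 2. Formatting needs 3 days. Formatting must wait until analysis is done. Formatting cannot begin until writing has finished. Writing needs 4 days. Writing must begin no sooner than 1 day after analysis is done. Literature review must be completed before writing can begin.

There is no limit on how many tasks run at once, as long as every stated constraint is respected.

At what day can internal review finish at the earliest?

36

Data collection cannot begin until its own release at day 2. It runs from day 2 to 2 + 7 = day 9.
After its own release at day 1, literature review can start at day 1 and finishes at day 4.
Data cleaning has to wait for literature review (finishes day 4, plus 1-day gap → day 5); data collection (finishes day 9). The latest of these is day 9, so data cleaning runs day 9 to 9 + 11 = day 20.
After data cleaning (finishes day 20), analysis can start at day 20 and finishes at day 23.
Writing needs all of analysis (finishes day 23, plus 1-day gap → day 24); literature review (finishes day 4). That puts its earliest start at day 24; it finishes at 24 + 4 = day 28.
Internal review cannot start until writing (finishes day 28); analysis (finishes day 23); data cleaning (finishes day 20). The controlling bound is day 28, so internal review finishes at 28 + 8 = day 36.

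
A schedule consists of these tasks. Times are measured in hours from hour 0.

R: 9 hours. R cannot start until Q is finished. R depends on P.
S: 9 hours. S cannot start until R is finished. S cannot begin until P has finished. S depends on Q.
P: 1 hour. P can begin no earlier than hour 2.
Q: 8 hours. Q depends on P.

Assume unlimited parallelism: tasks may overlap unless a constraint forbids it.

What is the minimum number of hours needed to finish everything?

29

P cannot begin until its own release at hour 2. It runs from hour 2 to 2 + 1 = hour 3.
Q waits on P (finishes hour 3), so it starts at hour 3 and finishes at 3 + 8 = hour 11.
For R: Q (finishes hour 11); P (finishes hour 3). Taking the maximum gives a start of hour 11, and it finishes at 11 + 9 = hour 20.
S cannot start until R (finishes hour 20); P (finishes hour 3); Q (finishes hour 11). The controlling bound is hour 20, so S finishes at 20 + 9 = hour 29.
All tasks are finished once the last one completes. Finish times: P at 3, Q at 11, R at 20, S at 29. The latest is hour 29.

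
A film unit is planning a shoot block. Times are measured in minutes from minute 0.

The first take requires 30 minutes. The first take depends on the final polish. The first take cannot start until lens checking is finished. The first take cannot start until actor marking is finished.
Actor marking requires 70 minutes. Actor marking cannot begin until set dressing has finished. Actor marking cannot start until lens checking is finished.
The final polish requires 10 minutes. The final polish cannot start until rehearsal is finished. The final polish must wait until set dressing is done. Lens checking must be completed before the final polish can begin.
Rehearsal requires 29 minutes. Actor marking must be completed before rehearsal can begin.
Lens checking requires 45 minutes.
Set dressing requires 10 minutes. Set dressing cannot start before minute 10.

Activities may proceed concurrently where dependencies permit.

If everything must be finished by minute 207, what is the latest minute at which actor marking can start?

68

Nothing follows the first take; the deadline of minute 207 is its only limit. It must start by 207 − 30 = minute 177.
Since the first take (must start by minute 177) depends on it, the final polish must finish by minute 177. Backing off its 10-minute duration gives a latest start of minute 167.
Rehearsal has to be done before the final polish (must start by minute 167). That means finishing by minute 167, i.e. starting by 167 − 29 = minute 138.
Actor marking must finish in time for rehearsal (must start by minute 138); the first take (must start by minute 177). The tightest is minute 138, so actor marking must start by 138 − 70 = minute 68.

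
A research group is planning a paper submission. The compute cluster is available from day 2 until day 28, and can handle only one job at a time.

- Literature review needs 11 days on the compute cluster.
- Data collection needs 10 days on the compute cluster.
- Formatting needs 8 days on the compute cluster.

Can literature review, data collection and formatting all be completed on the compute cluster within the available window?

No

The compute cluster window is 28 − 2 = 26 days.
Running back to back, the jobs need 11 + 10 + 8 = 29 days on the compute cluster.
Since 29 > 26, they cannot all fit.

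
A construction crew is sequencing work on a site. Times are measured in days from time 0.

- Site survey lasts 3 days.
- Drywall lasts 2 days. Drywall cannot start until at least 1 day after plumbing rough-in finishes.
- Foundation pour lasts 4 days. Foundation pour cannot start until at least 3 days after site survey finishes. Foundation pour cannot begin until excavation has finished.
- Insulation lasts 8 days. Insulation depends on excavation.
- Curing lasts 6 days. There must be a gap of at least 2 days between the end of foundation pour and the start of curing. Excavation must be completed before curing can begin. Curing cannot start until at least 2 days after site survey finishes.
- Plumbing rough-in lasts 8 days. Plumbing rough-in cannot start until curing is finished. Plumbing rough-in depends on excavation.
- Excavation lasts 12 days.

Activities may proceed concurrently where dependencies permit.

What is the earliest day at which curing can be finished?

24

Excavation can start immediately at day 0; it finishes at day 12.
Site survey has no prerequisites, so it starts at day 0 and finishes at day 3.
Foundation pour cannot start until site survey (finishes day 3, plus 3-day gap → day 6); excavation (finishes day 12). The controlling bound is day 12, so foundation pour finishes at 12 + 4 = day 16.
Curing has to wait for foundation pour (finishes day 16, plus 2-day gap → day 18); excavation (finishes day 12); site survey (finishes day 3, plus 2-day gap → day 5). The latest of these is day 18, so curing runs day 18 to 18 + 6 = day 24.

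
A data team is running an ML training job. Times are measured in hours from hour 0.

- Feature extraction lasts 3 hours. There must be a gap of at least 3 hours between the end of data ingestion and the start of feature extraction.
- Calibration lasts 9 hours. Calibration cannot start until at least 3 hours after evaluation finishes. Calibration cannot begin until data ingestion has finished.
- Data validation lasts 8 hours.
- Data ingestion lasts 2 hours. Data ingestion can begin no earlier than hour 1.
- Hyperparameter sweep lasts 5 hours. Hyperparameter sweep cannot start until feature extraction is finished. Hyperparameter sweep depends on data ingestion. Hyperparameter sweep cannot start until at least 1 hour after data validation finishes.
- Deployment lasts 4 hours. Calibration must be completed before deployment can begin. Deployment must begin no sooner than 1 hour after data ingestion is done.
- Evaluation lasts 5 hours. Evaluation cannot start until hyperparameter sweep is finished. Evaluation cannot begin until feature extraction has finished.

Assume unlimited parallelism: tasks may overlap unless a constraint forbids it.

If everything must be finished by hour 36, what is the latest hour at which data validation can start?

Nothing follows deployment; the deadline of hour 36 is its only limit. It must start by 36 − 4 = hour 32.
Since deployment (must start by hour 32) depends on it, calibration must finish by hour 32. Backing off its 9-hour duration gives a latest start of hour 23.
Evaluation must finish before calibration (must start by hour 23, minus 3-hour gap → hour 20). With a 5-hour duration, evaluation must start by 20 − 5 = hour 15.
Hyperparameter sweep has to be done before evaluation (must start by hour 15). That means finishing by hour 15, i.e. starting by 15 − 5 = hour 10.
Data validation feeds into hyperparameter sweep (must start by hour 10, minus 1-hour gap → hour 9); so data validation must finish by hour 9 and therefore start by hour 1.

1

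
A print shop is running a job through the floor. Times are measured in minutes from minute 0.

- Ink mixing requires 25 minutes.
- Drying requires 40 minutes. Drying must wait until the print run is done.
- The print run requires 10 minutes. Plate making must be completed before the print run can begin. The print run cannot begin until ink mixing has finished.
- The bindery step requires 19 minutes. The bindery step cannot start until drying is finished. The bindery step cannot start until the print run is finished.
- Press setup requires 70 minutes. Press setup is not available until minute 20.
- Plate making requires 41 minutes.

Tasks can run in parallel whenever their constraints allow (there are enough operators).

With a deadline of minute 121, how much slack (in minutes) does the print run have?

Ink mixing can start immediately at minute 0; it finishes at minute 25.
Plate making has no prerequisites, so it starts at minute 0 and finishes at minute 41.
The print run has to wait for plate making (finishes minute 41); ink mixing (finishes minute 25). The latest of these is minute 41, so the print run runs minute 41 to 41 + 10 = minute 51.

Working backward from the deadline:
The bindery step has no dependents, so it just needs to finish by minute 121. Starting by 121 − 19 = minute 102 achieves that.
Drying must finish before the bindery step (must start by minute 102). With a 40-minute duration, drying must start by 102 − 40 = minute 62.
The print run feeds drying (must start by minute 62); the bindery step (must start by minute 102). Taking the minimum, the print run must finish by minute 62 and start by 62 − 10 = minute 52.
So the print run can start as early as minute 41 and as late as minute 52, giving 52 − 41 = 11 minutes of slack.

11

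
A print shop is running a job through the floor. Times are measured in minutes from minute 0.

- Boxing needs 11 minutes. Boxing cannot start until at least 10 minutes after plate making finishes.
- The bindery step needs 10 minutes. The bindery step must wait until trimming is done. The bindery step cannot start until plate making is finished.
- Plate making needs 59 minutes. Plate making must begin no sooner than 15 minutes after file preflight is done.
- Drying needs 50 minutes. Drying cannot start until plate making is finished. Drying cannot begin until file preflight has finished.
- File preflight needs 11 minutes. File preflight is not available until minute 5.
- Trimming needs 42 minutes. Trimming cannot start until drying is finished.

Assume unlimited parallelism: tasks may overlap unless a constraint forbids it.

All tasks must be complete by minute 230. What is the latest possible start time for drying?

128

Nothing follows the bindery step; the deadline of minute 230 is its only limit. It must start by 230 − 10 = minute 220.
Trimming feeds into the bindery step (must start by minute 220); so trimming must finish by minute 220 and therefore start by minute 178.
Drying feeds into trimming (must start by minute 178); so drying must finish by minute 178 and therefore start by minute 128.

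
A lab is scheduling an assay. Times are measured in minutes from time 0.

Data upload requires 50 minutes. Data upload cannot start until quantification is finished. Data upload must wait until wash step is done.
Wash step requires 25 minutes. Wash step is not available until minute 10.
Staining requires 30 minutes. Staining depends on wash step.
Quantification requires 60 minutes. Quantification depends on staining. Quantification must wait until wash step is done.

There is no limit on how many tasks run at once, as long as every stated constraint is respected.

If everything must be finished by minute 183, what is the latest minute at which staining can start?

43

Nothing follows data upload; the deadline of minute 183 is its only limit. It must start by 183 − 50 = minute 133.
Since data upload (must start by minute 133) depends on it, quantification must finish by minute 133. Backing off its 60-minute duration gives a latest start of minute 73.
Staining has to be done before quantification (must start by minute 73). That means finishing by minute 73, i.e. starting by 73 − 30 = minute 43.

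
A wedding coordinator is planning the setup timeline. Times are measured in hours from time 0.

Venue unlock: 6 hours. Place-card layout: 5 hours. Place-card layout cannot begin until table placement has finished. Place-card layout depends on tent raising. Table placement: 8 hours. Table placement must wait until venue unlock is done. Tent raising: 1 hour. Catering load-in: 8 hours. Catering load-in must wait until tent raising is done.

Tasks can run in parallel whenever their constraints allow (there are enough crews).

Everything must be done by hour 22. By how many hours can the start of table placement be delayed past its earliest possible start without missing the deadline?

3

Venue unlock has no prerequisites, so it starts at hour 0 and finishes at hour 6.
After venue unlock (finishes hour 6), table placement can start at hour 6 and finishes at hour 14.

Working backward from the deadline:
To finish by hour 22, place-card layout (duration 5) must start no later than hour 17.
Table placement feeds into place-card layout (must start by hour 17); so table placement must finish by hour 17 and therefore start by hour 9.
So table placement can start as early as hour 6 and as late as hour 9, giving 9 − 6 = 3 hours of slack.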